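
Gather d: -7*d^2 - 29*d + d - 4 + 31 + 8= -7*d^2 - 28*d + 35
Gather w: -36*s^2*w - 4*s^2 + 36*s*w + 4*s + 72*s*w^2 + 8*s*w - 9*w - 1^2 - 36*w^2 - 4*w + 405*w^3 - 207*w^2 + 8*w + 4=-4*s^2 + 4*s + 405*w^3 + w^2*(72*s - 243) + w*(-36*s^2 + 44*s - 5) + 3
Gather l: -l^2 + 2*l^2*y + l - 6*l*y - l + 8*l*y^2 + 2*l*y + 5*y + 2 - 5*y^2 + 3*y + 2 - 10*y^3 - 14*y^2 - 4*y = l^2*(2*y - 1) + l*(8*y^2 - 4*y) - 10*y^3 - 19*y^2 + 4*y + 4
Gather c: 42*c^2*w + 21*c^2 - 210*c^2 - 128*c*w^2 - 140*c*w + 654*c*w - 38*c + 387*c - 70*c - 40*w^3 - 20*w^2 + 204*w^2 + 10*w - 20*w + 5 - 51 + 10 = c^2*(42*w - 189) + c*(-128*w^2 + 514*w + 279) - 40*w^3 + 184*w^2 - 10*w - 36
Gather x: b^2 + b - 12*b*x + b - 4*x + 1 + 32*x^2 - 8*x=b^2 + 2*b + 32*x^2 + x*(-12*b - 12) + 1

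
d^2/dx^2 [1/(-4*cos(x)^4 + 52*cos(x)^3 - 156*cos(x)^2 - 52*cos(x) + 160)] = (2*(4*cos(x)^3 - 39*cos(x)^2 + 78*cos(x) + 13)^2*sin(x)^2 - (-16*(1 - cos(2*x))^2 - 13*cos(x) - 352*cos(2*x) + 117*cos(3*x) + 24)*(cos(x)^4 - 13*cos(x)^3 + 39*cos(x)^2 + 13*cos(x) - 40)/4)/(4*(cos(x) - 8)^3*(cos(x) - 5)^3*sin(x)^6)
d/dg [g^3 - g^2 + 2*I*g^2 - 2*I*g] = 3*g^2 + g*(-2 + 4*I) - 2*I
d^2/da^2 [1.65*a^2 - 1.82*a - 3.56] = 3.30000000000000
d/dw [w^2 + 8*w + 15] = 2*w + 8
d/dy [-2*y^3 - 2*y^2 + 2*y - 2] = -6*y^2 - 4*y + 2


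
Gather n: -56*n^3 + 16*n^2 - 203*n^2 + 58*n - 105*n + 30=-56*n^3 - 187*n^2 - 47*n + 30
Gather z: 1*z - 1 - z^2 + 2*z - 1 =-z^2 + 3*z - 2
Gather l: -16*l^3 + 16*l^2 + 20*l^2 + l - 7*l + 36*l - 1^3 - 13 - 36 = -16*l^3 + 36*l^2 + 30*l - 50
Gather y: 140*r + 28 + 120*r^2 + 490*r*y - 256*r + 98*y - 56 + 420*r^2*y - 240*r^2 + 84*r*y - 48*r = -120*r^2 - 164*r + y*(420*r^2 + 574*r + 98) - 28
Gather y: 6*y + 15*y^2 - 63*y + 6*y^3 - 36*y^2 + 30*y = 6*y^3 - 21*y^2 - 27*y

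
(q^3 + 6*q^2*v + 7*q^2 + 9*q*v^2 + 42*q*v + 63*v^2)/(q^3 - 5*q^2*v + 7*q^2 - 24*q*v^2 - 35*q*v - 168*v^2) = (q + 3*v)/(q - 8*v)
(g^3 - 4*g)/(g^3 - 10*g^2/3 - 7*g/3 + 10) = 3*g*(g + 2)/(3*g^2 - 4*g - 15)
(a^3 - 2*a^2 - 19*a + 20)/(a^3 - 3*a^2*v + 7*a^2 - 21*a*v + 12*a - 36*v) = (-a^2 + 6*a - 5)/(-a^2 + 3*a*v - 3*a + 9*v)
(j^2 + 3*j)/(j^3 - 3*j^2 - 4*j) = (j + 3)/(j^2 - 3*j - 4)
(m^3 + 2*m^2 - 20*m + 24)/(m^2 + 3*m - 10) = (m^2 + 4*m - 12)/(m + 5)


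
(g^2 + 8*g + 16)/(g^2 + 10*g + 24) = (g + 4)/(g + 6)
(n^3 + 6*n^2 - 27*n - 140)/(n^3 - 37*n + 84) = (n^2 - n - 20)/(n^2 - 7*n + 12)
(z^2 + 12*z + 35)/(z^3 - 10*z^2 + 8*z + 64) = (z^2 + 12*z + 35)/(z^3 - 10*z^2 + 8*z + 64)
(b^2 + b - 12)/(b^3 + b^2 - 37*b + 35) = (b^2 + b - 12)/(b^3 + b^2 - 37*b + 35)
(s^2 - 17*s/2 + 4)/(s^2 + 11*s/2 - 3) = (s - 8)/(s + 6)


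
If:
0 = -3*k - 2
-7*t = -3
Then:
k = -2/3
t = 3/7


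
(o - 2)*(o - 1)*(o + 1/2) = o^3 - 5*o^2/2 + o/2 + 1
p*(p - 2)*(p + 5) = p^3 + 3*p^2 - 10*p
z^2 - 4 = (z - 2)*(z + 2)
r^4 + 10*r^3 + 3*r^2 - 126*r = r*(r - 3)*(r + 6)*(r + 7)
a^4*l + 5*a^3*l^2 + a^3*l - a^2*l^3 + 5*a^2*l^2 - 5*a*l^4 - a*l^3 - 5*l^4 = (a - l)*(a + l)*(a + 5*l)*(a*l + l)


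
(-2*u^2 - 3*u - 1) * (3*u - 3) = -6*u^3 - 3*u^2 + 6*u + 3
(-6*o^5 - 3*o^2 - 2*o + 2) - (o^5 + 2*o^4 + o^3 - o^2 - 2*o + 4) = -7*o^5 - 2*o^4 - o^3 - 2*o^2 - 2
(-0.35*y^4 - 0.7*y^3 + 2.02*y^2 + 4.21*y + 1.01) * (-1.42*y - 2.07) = 0.497*y^5 + 1.7185*y^4 - 1.4194*y^3 - 10.1596*y^2 - 10.1489*y - 2.0907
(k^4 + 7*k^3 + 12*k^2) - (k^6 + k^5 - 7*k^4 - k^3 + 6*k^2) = -k^6 - k^5 + 8*k^4 + 8*k^3 + 6*k^2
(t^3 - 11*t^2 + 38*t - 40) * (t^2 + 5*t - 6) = t^5 - 6*t^4 - 23*t^3 + 216*t^2 - 428*t + 240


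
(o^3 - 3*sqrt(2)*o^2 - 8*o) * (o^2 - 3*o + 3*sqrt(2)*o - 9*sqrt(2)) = o^5 - 3*o^4 - 26*o^3 - 24*sqrt(2)*o^2 + 78*o^2 + 72*sqrt(2)*o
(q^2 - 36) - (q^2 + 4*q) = -4*q - 36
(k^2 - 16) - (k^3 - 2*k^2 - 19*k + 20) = -k^3 + 3*k^2 + 19*k - 36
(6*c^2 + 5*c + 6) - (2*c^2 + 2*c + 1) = 4*c^2 + 3*c + 5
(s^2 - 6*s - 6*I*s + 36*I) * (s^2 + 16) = s^4 - 6*s^3 - 6*I*s^3 + 16*s^2 + 36*I*s^2 - 96*s - 96*I*s + 576*I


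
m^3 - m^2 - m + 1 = (m - 1)^2*(m + 1)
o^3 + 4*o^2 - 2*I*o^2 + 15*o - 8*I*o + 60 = (o + 4)*(o - 5*I)*(o + 3*I)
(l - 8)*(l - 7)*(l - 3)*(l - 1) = l^4 - 19*l^3 + 119*l^2 - 269*l + 168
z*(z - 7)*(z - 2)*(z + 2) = z^4 - 7*z^3 - 4*z^2 + 28*z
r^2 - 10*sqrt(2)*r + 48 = (r - 6*sqrt(2))*(r - 4*sqrt(2))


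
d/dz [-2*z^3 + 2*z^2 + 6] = 2*z*(2 - 3*z)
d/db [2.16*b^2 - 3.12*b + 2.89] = 4.32*b - 3.12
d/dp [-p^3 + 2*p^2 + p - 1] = -3*p^2 + 4*p + 1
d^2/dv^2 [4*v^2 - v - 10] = 8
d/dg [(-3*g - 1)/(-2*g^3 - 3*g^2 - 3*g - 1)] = 3*g*(-4*g^2 - 5*g - 2)/(4*g^6 + 12*g^5 + 21*g^4 + 22*g^3 + 15*g^2 + 6*g + 1)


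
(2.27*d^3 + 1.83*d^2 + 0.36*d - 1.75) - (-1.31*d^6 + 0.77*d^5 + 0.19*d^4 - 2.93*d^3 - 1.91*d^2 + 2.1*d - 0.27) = 1.31*d^6 - 0.77*d^5 - 0.19*d^4 + 5.2*d^3 + 3.74*d^2 - 1.74*d - 1.48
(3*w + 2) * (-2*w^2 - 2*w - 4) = -6*w^3 - 10*w^2 - 16*w - 8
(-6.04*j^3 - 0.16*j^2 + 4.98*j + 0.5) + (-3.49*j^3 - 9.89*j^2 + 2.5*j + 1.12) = -9.53*j^3 - 10.05*j^2 + 7.48*j + 1.62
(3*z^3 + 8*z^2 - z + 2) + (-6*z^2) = 3*z^3 + 2*z^2 - z + 2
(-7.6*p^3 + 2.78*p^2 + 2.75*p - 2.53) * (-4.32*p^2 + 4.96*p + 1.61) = 32.832*p^5 - 49.7056*p^4 - 10.3272*p^3 + 29.0454*p^2 - 8.1213*p - 4.0733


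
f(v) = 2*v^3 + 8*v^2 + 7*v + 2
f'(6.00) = 319.00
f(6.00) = 764.00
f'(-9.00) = 349.00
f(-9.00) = -871.00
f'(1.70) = 51.54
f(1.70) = 46.85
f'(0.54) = 17.39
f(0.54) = 8.43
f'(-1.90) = -1.74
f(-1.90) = 3.86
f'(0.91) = 26.53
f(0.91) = 16.50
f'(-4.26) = 47.73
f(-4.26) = -37.26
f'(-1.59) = -3.27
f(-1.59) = 3.06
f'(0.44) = 15.20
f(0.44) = 6.80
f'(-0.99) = -2.96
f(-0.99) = 0.97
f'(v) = 6*v^2 + 16*v + 7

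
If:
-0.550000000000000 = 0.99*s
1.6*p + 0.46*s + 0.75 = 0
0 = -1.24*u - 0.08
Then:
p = -0.31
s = -0.56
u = -0.06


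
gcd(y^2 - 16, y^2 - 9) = 1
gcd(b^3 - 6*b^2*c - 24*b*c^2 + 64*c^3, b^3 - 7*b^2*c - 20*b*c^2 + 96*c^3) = b^2 - 4*b*c - 32*c^2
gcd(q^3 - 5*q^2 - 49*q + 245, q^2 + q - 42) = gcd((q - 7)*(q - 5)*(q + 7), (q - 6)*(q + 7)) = q + 7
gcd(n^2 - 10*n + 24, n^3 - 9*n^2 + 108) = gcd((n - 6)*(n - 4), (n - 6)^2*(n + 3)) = n - 6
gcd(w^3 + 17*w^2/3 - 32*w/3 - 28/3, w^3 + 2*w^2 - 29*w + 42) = w^2 + 5*w - 14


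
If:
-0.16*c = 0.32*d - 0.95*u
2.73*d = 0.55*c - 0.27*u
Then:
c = 4.37320496083551*u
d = 0.782147519582245*u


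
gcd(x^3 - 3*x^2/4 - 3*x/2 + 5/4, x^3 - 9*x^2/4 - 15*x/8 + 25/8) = x^2 + x/4 - 5/4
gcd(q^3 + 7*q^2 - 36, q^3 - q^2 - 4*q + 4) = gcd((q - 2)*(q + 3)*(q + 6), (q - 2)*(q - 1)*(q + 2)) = q - 2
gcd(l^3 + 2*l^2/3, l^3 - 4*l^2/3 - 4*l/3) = l^2 + 2*l/3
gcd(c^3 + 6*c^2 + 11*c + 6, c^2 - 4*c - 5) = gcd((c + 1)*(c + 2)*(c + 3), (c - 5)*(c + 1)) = c + 1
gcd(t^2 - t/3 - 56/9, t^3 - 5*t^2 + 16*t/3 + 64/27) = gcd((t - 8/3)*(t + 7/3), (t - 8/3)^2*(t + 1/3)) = t - 8/3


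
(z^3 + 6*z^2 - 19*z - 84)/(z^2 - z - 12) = z + 7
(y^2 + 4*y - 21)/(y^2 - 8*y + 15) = (y + 7)/(y - 5)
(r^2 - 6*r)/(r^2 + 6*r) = (r - 6)/(r + 6)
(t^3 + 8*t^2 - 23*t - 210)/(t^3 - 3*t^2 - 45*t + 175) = (t + 6)/(t - 5)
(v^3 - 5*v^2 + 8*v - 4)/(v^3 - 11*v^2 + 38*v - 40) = (v^2 - 3*v + 2)/(v^2 - 9*v + 20)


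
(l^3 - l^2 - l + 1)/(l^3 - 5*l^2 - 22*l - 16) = (l^2 - 2*l + 1)/(l^2 - 6*l - 16)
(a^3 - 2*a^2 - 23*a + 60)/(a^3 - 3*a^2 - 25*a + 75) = (a - 4)/(a - 5)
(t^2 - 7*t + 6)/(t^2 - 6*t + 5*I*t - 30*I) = (t - 1)/(t + 5*I)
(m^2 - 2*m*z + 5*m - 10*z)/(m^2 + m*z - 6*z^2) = (m + 5)/(m + 3*z)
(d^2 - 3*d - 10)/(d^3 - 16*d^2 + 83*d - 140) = (d + 2)/(d^2 - 11*d + 28)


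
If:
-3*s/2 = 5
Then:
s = -10/3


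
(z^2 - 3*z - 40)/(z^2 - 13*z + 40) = (z + 5)/(z - 5)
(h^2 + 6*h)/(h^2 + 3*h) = (h + 6)/(h + 3)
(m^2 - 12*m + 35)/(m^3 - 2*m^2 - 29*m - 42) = (m - 5)/(m^2 + 5*m + 6)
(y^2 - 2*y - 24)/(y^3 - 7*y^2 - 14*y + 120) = 1/(y - 5)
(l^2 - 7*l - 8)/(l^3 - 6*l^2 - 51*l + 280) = (l + 1)/(l^2 + 2*l - 35)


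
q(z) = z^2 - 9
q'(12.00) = 24.00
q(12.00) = 135.00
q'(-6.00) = -12.00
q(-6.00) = 27.00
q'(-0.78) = -1.56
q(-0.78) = -8.39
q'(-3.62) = -7.24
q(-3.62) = 4.10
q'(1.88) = 3.76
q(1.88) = -5.47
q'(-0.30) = -0.60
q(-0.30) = -8.91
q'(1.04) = 2.08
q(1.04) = -7.92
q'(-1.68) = -3.36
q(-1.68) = -6.18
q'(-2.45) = -4.90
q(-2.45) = -3.00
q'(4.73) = 9.46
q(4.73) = 13.37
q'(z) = 2*z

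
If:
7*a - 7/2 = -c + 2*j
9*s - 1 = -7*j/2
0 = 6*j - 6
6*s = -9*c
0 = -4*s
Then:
No Solution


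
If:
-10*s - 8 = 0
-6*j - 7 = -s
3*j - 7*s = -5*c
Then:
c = -17/50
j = -13/10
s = -4/5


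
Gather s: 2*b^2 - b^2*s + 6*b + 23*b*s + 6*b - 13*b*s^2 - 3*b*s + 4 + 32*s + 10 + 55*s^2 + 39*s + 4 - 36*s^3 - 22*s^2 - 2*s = 2*b^2 + 12*b - 36*s^3 + s^2*(33 - 13*b) + s*(-b^2 + 20*b + 69) + 18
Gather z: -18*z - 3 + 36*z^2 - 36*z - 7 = 36*z^2 - 54*z - 10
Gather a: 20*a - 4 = 20*a - 4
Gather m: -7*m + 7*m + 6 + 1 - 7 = 0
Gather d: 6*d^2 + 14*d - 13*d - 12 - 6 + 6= 6*d^2 + d - 12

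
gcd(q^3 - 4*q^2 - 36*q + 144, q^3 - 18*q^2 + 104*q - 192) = q^2 - 10*q + 24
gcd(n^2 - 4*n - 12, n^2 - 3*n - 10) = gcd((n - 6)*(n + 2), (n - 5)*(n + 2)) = n + 2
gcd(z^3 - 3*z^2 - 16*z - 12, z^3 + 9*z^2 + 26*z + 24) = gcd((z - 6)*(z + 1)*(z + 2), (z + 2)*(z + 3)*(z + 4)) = z + 2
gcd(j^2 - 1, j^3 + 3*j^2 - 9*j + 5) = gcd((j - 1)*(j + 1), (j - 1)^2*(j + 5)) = j - 1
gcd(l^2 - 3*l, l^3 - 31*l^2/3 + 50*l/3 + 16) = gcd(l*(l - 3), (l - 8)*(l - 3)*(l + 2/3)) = l - 3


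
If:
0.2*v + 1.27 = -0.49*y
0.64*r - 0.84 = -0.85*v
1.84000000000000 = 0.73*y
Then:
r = 17.95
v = -12.53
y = 2.52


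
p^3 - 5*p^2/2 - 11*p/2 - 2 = (p - 4)*(p + 1/2)*(p + 1)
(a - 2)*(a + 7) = a^2 + 5*a - 14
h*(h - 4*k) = h^2 - 4*h*k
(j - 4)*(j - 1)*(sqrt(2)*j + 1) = sqrt(2)*j^3 - 5*sqrt(2)*j^2 + j^2 - 5*j + 4*sqrt(2)*j + 4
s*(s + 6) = s^2 + 6*s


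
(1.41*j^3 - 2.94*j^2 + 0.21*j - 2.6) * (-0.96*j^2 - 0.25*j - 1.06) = -1.3536*j^5 + 2.4699*j^4 - 0.9612*j^3 + 5.5599*j^2 + 0.4274*j + 2.756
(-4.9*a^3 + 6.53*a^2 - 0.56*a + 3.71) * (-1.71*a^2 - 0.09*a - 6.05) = 8.379*a^5 - 10.7253*a^4 + 30.0149*a^3 - 45.8002*a^2 + 3.0541*a - 22.4455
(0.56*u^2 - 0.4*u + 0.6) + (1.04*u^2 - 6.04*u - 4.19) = 1.6*u^2 - 6.44*u - 3.59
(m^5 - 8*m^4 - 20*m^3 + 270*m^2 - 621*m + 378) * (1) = m^5 - 8*m^4 - 20*m^3 + 270*m^2 - 621*m + 378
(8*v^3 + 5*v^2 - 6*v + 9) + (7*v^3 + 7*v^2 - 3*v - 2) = 15*v^3 + 12*v^2 - 9*v + 7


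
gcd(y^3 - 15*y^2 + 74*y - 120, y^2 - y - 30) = y - 6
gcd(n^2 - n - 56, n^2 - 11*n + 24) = n - 8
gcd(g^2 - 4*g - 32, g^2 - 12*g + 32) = g - 8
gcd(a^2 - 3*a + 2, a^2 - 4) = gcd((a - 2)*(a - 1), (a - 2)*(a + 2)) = a - 2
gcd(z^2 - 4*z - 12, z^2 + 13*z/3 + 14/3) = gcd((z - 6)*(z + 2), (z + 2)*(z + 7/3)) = z + 2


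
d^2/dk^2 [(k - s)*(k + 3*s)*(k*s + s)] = 2*s*(3*k + 2*s + 1)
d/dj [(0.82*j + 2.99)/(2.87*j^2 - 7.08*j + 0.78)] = (-2.3534*j^2 - 17.1626*j + 21.8088)/(8.2369*j^4 - 40.6392*j^3 + 54.6036*j^2 - 11.0448*j + 0.6084)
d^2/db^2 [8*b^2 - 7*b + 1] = 16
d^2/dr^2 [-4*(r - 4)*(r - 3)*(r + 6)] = 8 - 24*r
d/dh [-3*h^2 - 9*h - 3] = -6*h - 9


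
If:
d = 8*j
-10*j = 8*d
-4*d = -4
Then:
No Solution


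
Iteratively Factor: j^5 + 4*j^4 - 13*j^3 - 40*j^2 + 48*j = (j - 3)*(j^4 + 7*j^3 + 8*j^2 - 16*j) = (j - 3)*(j + 4)*(j^3 + 3*j^2 - 4*j) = (j - 3)*(j - 1)*(j + 4)*(j^2 + 4*j) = j*(j - 3)*(j - 1)*(j + 4)*(j + 4)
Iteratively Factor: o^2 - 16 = (o - 4)*(o + 4)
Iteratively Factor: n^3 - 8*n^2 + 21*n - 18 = (n - 2)*(n^2 - 6*n + 9) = (n - 3)*(n - 2)*(n - 3)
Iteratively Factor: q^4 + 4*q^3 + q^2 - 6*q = (q + 3)*(q^3 + q^2 - 2*q) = (q + 2)*(q + 3)*(q^2 - q) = q*(q + 2)*(q + 3)*(q - 1)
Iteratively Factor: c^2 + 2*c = (c + 2)*(c)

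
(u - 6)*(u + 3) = u^2 - 3*u - 18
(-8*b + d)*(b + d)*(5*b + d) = -40*b^3 - 43*b^2*d - 2*b*d^2 + d^3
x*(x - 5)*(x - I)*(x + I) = x^4 - 5*x^3 + x^2 - 5*x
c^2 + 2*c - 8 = (c - 2)*(c + 4)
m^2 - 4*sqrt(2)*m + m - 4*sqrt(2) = (m + 1)*(m - 4*sqrt(2))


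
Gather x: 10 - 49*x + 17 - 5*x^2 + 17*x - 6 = -5*x^2 - 32*x + 21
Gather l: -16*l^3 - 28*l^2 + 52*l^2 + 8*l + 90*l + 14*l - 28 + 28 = -16*l^3 + 24*l^2 + 112*l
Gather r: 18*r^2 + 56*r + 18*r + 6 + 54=18*r^2 + 74*r + 60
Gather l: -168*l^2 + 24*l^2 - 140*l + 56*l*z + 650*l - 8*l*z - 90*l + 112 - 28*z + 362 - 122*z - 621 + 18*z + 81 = -144*l^2 + l*(48*z + 420) - 132*z - 66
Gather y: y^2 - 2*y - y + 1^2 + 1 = y^2 - 3*y + 2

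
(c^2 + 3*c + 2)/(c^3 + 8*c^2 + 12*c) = (c + 1)/(c*(c + 6))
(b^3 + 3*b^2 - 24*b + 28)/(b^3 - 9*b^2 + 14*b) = (b^2 + 5*b - 14)/(b*(b - 7))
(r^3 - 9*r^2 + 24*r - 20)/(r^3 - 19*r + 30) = (r^2 - 7*r + 10)/(r^2 + 2*r - 15)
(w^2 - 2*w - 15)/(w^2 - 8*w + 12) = (w^2 - 2*w - 15)/(w^2 - 8*w + 12)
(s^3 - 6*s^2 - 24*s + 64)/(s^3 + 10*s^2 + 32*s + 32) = (s^2 - 10*s + 16)/(s^2 + 6*s + 8)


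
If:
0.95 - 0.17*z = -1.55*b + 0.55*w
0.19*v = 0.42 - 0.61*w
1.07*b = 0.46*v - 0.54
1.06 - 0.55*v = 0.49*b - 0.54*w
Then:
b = 0.27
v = 1.81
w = 0.13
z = 7.67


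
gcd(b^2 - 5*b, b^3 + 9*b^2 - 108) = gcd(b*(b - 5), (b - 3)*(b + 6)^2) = 1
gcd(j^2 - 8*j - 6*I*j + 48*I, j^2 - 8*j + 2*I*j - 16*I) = j - 8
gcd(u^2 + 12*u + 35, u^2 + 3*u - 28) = u + 7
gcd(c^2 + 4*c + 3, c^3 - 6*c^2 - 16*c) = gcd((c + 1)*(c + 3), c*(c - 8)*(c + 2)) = 1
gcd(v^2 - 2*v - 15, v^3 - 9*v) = v + 3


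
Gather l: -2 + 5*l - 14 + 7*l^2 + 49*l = 7*l^2 + 54*l - 16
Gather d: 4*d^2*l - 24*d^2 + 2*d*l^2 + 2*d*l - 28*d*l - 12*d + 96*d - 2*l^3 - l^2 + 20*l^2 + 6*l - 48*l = d^2*(4*l - 24) + d*(2*l^2 - 26*l + 84) - 2*l^3 + 19*l^2 - 42*l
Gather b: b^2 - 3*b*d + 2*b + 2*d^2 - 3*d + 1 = b^2 + b*(2 - 3*d) + 2*d^2 - 3*d + 1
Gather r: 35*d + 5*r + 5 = 35*d + 5*r + 5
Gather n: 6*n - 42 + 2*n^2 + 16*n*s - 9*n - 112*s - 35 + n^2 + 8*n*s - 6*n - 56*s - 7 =3*n^2 + n*(24*s - 9) - 168*s - 84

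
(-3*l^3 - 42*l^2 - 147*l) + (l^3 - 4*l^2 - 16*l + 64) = -2*l^3 - 46*l^2 - 163*l + 64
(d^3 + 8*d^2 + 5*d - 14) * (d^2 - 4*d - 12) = d^5 + 4*d^4 - 39*d^3 - 130*d^2 - 4*d + 168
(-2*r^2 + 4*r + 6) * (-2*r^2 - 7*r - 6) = 4*r^4 + 6*r^3 - 28*r^2 - 66*r - 36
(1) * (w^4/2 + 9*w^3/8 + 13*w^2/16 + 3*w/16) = w^4/2 + 9*w^3/8 + 13*w^2/16 + 3*w/16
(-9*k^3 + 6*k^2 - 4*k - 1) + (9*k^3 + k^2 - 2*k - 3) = 7*k^2 - 6*k - 4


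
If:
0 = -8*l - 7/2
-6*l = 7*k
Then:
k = 3/8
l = -7/16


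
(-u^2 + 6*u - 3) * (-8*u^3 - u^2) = 8*u^5 - 47*u^4 + 18*u^3 + 3*u^2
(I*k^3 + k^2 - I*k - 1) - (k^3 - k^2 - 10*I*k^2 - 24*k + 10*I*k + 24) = -k^3 + I*k^3 + 2*k^2 + 10*I*k^2 + 24*k - 11*I*k - 25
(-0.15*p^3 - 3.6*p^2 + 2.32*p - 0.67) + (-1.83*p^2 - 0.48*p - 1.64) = -0.15*p^3 - 5.43*p^2 + 1.84*p - 2.31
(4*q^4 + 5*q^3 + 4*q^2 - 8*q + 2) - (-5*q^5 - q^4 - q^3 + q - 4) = 5*q^5 + 5*q^4 + 6*q^3 + 4*q^2 - 9*q + 6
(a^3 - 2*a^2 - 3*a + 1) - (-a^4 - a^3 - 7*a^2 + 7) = a^4 + 2*a^3 + 5*a^2 - 3*a - 6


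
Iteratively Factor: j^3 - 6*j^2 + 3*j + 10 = (j + 1)*(j^2 - 7*j + 10) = (j - 5)*(j + 1)*(j - 2)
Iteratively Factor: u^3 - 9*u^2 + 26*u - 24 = (u - 4)*(u^2 - 5*u + 6) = (u - 4)*(u - 3)*(u - 2)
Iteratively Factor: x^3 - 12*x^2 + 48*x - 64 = (x - 4)*(x^2 - 8*x + 16) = (x - 4)^2*(x - 4)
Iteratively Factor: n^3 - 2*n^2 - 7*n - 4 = (n - 4)*(n^2 + 2*n + 1) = (n - 4)*(n + 1)*(n + 1)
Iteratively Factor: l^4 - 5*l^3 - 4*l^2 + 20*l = (l - 5)*(l^3 - 4*l) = (l - 5)*(l - 2)*(l^2 + 2*l) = (l - 5)*(l - 2)*(l + 2)*(l)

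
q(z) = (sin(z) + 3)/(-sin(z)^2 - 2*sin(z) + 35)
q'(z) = (2*sin(z)*cos(z) + 2*cos(z))*(sin(z) + 3)/(-sin(z)^2 - 2*sin(z) + 35)^2 + cos(z)/(-sin(z)^2 - 2*sin(z) + 35) = (sin(z)^2 + 6*sin(z) + 41)*cos(z)/(sin(z)^2 + 2*sin(z) - 35)^2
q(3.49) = 0.07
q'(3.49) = -0.03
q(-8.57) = 0.06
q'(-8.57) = -0.02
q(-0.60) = 0.07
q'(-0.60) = 0.02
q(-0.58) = 0.07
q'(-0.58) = 0.02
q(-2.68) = 0.07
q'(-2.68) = -0.03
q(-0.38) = 0.07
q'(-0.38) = 0.03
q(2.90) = 0.09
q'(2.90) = -0.03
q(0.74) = 0.11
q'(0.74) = 0.03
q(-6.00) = 0.10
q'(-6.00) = 0.03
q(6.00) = 0.08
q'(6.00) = 0.03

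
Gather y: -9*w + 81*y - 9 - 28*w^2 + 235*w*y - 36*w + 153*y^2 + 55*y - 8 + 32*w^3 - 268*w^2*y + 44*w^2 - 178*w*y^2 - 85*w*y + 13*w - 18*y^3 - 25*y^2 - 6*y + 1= 32*w^3 + 16*w^2 - 32*w - 18*y^3 + y^2*(128 - 178*w) + y*(-268*w^2 + 150*w + 130) - 16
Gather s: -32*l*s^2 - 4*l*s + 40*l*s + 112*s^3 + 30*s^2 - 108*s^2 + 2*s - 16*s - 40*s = 112*s^3 + s^2*(-32*l - 78) + s*(36*l - 54)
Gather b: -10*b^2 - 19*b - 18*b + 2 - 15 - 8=-10*b^2 - 37*b - 21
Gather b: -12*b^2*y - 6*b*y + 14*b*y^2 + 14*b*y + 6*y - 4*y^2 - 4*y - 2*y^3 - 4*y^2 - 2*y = -12*b^2*y + b*(14*y^2 + 8*y) - 2*y^3 - 8*y^2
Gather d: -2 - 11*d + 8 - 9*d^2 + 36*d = -9*d^2 + 25*d + 6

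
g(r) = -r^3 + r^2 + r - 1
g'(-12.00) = -455.00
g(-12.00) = 1859.00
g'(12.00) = -407.00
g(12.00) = -1573.00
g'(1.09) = -0.38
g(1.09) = -0.02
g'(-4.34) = -64.19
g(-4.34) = 95.24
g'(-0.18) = 0.54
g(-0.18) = -1.14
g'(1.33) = -1.65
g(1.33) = -0.25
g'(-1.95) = -14.31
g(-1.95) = 8.27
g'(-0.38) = -0.19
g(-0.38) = -1.18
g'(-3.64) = -46.03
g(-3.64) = 56.84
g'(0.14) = 1.22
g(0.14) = -0.84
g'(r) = -3*r^2 + 2*r + 1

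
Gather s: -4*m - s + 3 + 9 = -4*m - s + 12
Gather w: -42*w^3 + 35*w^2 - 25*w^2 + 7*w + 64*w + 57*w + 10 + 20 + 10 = -42*w^3 + 10*w^2 + 128*w + 40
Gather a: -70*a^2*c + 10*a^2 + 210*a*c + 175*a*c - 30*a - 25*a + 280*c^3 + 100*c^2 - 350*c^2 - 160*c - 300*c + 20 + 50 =a^2*(10 - 70*c) + a*(385*c - 55) + 280*c^3 - 250*c^2 - 460*c + 70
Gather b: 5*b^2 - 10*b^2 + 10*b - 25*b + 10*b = -5*b^2 - 5*b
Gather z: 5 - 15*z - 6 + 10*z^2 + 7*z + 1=10*z^2 - 8*z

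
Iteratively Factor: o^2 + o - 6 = (o + 3)*(o - 2)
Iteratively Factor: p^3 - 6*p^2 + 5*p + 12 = (p - 3)*(p^2 - 3*p - 4) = (p - 3)*(p + 1)*(p - 4)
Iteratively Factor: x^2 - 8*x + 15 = (x - 3)*(x - 5)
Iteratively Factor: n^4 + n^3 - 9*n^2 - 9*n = (n - 3)*(n^3 + 4*n^2 + 3*n) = (n - 3)*(n + 3)*(n^2 + n) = (n - 3)*(n + 1)*(n + 3)*(n)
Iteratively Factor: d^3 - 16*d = (d - 4)*(d^2 + 4*d) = (d - 4)*(d + 4)*(d)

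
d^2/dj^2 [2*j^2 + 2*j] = 4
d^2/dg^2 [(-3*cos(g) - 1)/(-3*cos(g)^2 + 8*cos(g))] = (-108*sin(g)^4/cos(g)^3 + 27*sin(g)^2 + 99 - 226/cos(g) - 144/cos(g)^2 + 236/cos(g)^3)/(3*cos(g) - 8)^3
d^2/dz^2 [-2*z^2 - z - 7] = -4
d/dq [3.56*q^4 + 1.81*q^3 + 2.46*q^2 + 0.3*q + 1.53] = 14.24*q^3 + 5.43*q^2 + 4.92*q + 0.3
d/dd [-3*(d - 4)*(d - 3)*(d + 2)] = -9*d^2 + 30*d + 6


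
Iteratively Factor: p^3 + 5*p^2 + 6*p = (p + 3)*(p^2 + 2*p) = (p + 2)*(p + 3)*(p)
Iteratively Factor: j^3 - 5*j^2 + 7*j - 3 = (j - 1)*(j^2 - 4*j + 3) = (j - 1)^2*(j - 3)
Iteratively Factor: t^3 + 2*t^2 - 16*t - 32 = (t + 2)*(t^2 - 16) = (t + 2)*(t + 4)*(t - 4)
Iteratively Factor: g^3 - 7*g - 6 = (g + 1)*(g^2 - g - 6) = (g + 1)*(g + 2)*(g - 3)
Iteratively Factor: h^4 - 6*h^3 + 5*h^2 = (h - 1)*(h^3 - 5*h^2) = h*(h - 1)*(h^2 - 5*h) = h^2*(h - 1)*(h - 5)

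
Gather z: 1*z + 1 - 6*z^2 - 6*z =-6*z^2 - 5*z + 1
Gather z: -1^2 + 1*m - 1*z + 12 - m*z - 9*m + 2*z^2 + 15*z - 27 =-8*m + 2*z^2 + z*(14 - m) - 16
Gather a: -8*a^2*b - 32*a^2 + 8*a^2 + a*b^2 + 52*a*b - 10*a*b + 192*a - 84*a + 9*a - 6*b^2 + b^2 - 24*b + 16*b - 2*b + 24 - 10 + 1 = a^2*(-8*b - 24) + a*(b^2 + 42*b + 117) - 5*b^2 - 10*b + 15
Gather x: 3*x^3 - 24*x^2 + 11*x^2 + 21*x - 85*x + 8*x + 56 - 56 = 3*x^3 - 13*x^2 - 56*x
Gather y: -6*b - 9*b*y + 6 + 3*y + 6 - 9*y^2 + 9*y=-6*b - 9*y^2 + y*(12 - 9*b) + 12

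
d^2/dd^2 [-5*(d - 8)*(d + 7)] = -10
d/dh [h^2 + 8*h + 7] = 2*h + 8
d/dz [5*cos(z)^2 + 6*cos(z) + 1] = -2*(5*cos(z) + 3)*sin(z)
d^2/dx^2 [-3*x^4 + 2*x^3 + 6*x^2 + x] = -36*x^2 + 12*x + 12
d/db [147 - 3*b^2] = -6*b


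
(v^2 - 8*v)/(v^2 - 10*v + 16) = v/(v - 2)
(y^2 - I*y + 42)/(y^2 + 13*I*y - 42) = (y - 7*I)/(y + 7*I)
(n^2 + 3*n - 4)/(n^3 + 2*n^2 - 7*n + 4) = 1/(n - 1)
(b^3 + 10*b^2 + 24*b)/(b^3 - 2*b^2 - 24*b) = (b + 6)/(b - 6)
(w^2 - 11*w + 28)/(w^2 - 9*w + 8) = (w^2 - 11*w + 28)/(w^2 - 9*w + 8)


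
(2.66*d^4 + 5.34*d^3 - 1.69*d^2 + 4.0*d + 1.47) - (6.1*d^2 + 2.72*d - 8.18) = 2.66*d^4 + 5.34*d^3 - 7.79*d^2 + 1.28*d + 9.65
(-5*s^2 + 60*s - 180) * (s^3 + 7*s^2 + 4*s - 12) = -5*s^5 + 25*s^4 + 220*s^3 - 960*s^2 - 1440*s + 2160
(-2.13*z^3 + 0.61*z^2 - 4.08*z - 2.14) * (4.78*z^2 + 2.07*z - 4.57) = -10.1814*z^5 - 1.4933*z^4 - 8.5056*z^3 - 21.4625*z^2 + 14.2158*z + 9.7798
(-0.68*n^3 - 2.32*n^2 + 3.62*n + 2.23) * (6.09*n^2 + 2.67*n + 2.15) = -4.1412*n^5 - 15.9444*n^4 + 14.3894*n^3 + 18.2581*n^2 + 13.7371*n + 4.7945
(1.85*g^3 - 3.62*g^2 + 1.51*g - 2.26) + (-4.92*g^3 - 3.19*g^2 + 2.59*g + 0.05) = -3.07*g^3 - 6.81*g^2 + 4.1*g - 2.21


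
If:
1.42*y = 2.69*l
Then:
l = 0.527881040892193*y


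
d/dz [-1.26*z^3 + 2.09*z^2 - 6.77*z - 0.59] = -3.78*z^2 + 4.18*z - 6.77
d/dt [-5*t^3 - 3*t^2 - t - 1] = -15*t^2 - 6*t - 1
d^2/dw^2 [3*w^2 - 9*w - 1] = 6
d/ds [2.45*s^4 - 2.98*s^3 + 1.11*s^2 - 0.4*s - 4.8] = 9.8*s^3 - 8.94*s^2 + 2.22*s - 0.4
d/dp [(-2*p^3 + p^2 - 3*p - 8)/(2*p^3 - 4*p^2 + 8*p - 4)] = (3*p^4 - 10*p^3 + 34*p^2 - 36*p + 38)/(2*(p^6 - 4*p^5 + 12*p^4 - 20*p^3 + 24*p^2 - 16*p + 4))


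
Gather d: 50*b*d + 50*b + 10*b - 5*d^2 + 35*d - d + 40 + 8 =60*b - 5*d^2 + d*(50*b + 34) + 48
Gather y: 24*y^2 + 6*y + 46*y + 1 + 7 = 24*y^2 + 52*y + 8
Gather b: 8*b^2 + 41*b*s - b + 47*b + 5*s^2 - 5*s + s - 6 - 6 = 8*b^2 + b*(41*s + 46) + 5*s^2 - 4*s - 12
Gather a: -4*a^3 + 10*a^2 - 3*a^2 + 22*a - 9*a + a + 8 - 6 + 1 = -4*a^3 + 7*a^2 + 14*a + 3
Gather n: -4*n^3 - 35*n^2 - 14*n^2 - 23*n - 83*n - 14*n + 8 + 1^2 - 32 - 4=-4*n^3 - 49*n^2 - 120*n - 27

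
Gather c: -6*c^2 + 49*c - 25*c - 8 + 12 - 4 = -6*c^2 + 24*c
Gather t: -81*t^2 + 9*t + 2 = -81*t^2 + 9*t + 2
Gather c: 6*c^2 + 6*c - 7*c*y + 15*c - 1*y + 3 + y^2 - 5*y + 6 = 6*c^2 + c*(21 - 7*y) + y^2 - 6*y + 9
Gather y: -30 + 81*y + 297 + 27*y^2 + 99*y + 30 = 27*y^2 + 180*y + 297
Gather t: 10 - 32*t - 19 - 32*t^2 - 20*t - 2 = -32*t^2 - 52*t - 11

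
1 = 1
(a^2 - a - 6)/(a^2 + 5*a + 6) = (a - 3)/(a + 3)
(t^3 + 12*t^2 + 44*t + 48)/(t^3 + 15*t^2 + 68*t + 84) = (t + 4)/(t + 7)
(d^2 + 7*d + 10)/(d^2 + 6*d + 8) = (d + 5)/(d + 4)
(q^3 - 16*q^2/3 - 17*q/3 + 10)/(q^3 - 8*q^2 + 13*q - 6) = (q + 5/3)/(q - 1)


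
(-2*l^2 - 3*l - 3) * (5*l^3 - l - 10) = -10*l^5 - 15*l^4 - 13*l^3 + 23*l^2 + 33*l + 30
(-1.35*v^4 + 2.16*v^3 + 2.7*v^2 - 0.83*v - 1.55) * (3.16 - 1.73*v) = 2.3355*v^5 - 8.0028*v^4 + 2.1546*v^3 + 9.9679*v^2 + 0.0587000000000004*v - 4.898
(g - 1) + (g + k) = 2*g + k - 1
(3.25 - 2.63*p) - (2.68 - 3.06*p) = 0.43*p + 0.57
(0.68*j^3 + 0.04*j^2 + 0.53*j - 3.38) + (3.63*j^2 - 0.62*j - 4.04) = 0.68*j^3 + 3.67*j^2 - 0.09*j - 7.42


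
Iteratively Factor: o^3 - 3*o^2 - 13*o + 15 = (o - 1)*(o^2 - 2*o - 15) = (o - 5)*(o - 1)*(o + 3)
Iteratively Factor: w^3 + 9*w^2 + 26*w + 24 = (w + 4)*(w^2 + 5*w + 6) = (w + 3)*(w + 4)*(w + 2)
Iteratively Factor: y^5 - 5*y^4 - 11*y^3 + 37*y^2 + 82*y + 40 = (y + 1)*(y^4 - 6*y^3 - 5*y^2 + 42*y + 40) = (y - 4)*(y + 1)*(y^3 - 2*y^2 - 13*y - 10) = (y - 4)*(y + 1)^2*(y^2 - 3*y - 10) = (y - 5)*(y - 4)*(y + 1)^2*(y + 2)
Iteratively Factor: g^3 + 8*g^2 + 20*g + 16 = (g + 4)*(g^2 + 4*g + 4) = (g + 2)*(g + 4)*(g + 2)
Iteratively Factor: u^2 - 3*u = (u)*(u - 3)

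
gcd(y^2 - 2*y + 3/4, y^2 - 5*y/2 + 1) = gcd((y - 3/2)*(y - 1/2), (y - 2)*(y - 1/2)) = y - 1/2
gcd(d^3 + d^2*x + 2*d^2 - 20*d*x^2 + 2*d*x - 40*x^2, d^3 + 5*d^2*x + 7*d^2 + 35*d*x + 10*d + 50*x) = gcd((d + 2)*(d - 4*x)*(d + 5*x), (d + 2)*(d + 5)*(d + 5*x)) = d^2 + 5*d*x + 2*d + 10*x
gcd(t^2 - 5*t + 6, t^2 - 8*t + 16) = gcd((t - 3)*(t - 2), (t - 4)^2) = 1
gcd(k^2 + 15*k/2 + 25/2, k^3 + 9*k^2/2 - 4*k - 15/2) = k + 5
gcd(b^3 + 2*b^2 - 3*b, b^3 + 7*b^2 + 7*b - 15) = b^2 + 2*b - 3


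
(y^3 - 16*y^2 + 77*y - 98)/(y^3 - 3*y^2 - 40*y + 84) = (y - 7)/(y + 6)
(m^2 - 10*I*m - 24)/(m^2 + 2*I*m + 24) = (m - 6*I)/(m + 6*I)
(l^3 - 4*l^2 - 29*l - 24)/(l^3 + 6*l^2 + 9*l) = (l^2 - 7*l - 8)/(l*(l + 3))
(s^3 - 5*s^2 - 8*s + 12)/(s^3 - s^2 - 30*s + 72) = (s^3 - 5*s^2 - 8*s + 12)/(s^3 - s^2 - 30*s + 72)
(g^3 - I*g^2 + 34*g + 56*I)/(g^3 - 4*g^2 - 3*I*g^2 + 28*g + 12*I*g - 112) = (g + 2*I)/(g - 4)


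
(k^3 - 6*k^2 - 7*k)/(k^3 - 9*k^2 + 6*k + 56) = k*(k + 1)/(k^2 - 2*k - 8)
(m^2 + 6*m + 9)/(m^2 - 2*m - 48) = (m^2 + 6*m + 9)/(m^2 - 2*m - 48)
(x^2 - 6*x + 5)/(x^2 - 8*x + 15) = (x - 1)/(x - 3)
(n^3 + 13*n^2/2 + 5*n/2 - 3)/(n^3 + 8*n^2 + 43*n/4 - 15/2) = 2*(n + 1)/(2*n + 5)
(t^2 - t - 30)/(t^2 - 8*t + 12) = (t + 5)/(t - 2)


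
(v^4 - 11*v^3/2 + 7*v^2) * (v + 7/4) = v^5 - 15*v^4/4 - 21*v^3/8 + 49*v^2/4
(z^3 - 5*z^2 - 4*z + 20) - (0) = z^3 - 5*z^2 - 4*z + 20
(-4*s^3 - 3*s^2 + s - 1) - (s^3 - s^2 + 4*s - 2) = -5*s^3 - 2*s^2 - 3*s + 1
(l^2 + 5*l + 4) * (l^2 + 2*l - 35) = l^4 + 7*l^3 - 21*l^2 - 167*l - 140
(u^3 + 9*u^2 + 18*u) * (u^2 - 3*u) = u^5 + 6*u^4 - 9*u^3 - 54*u^2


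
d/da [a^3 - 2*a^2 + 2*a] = 3*a^2 - 4*a + 2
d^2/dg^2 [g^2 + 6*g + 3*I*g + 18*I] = 2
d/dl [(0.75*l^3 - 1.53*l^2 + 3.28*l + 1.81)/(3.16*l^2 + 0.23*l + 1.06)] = (2.37*l^4 + 0.345000000000001*l^3 - 8.3317*l^2 - 14.6828*l + 3.0605)/(9.9856*l^4 + 1.4536*l^3 + 6.7521*l^2 + 0.4876*l + 1.1236)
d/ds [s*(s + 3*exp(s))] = s*(3*exp(s) + 1) + s + 3*exp(s)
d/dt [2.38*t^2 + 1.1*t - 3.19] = 4.76*t + 1.1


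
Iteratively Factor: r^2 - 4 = (r + 2)*(r - 2)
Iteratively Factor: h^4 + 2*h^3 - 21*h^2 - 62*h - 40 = (h - 5)*(h^3 + 7*h^2 + 14*h + 8) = (h - 5)*(h + 4)*(h^2 + 3*h + 2) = (h - 5)*(h + 1)*(h + 4)*(h + 2)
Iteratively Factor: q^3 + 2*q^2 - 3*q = (q)*(q^2 + 2*q - 3) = q*(q + 3)*(q - 1)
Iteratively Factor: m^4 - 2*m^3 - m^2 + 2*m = (m)*(m^3 - 2*m^2 - m + 2) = m*(m - 2)*(m^2 - 1) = m*(m - 2)*(m - 1)*(m + 1)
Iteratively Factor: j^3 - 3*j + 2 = (j + 2)*(j^2 - 2*j + 1) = (j - 1)*(j + 2)*(j - 1)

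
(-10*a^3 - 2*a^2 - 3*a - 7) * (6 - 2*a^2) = 20*a^5 + 4*a^4 - 54*a^3 + 2*a^2 - 18*a - 42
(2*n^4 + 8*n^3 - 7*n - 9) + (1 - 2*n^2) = 2*n^4 + 8*n^3 - 2*n^2 - 7*n - 8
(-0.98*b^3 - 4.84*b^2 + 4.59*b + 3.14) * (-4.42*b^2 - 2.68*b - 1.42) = 4.3316*b^5 + 24.0192*b^4 - 5.925*b^3 - 19.3072*b^2 - 14.933*b - 4.4588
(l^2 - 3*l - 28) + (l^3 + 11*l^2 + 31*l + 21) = l^3 + 12*l^2 + 28*l - 7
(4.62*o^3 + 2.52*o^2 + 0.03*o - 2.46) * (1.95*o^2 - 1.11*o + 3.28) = 9.009*o^5 - 0.214200000000001*o^4 + 12.4149*o^3 + 3.4353*o^2 + 2.829*o - 8.0688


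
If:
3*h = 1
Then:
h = 1/3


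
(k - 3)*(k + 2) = k^2 - k - 6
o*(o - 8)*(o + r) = o^3 + o^2*r - 8*o^2 - 8*o*r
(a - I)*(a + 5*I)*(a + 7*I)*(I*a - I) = I*a^4 - 11*a^3 - I*a^3 + 11*a^2 - 23*I*a^2 - 35*a + 23*I*a + 35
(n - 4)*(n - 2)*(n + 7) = n^3 + n^2 - 34*n + 56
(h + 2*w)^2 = h^2 + 4*h*w + 4*w^2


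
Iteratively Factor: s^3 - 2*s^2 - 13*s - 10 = (s - 5)*(s^2 + 3*s + 2) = (s - 5)*(s + 1)*(s + 2)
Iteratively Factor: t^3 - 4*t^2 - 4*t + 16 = (t - 4)*(t^2 - 4) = (t - 4)*(t - 2)*(t + 2)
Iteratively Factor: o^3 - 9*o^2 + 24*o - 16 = (o - 4)*(o^2 - 5*o + 4) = (o - 4)*(o - 1)*(o - 4)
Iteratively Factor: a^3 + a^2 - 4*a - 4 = (a + 2)*(a^2 - a - 2) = (a - 2)*(a + 2)*(a + 1)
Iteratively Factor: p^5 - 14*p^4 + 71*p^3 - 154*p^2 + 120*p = (p)*(p^4 - 14*p^3 + 71*p^2 - 154*p + 120) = p*(p - 5)*(p^3 - 9*p^2 + 26*p - 24) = p*(p - 5)*(p - 4)*(p^2 - 5*p + 6) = p*(p - 5)*(p - 4)*(p - 3)*(p - 2)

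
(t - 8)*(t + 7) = t^2 - t - 56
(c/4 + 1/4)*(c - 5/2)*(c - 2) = c^3/4 - 7*c^2/8 + c/8 + 5/4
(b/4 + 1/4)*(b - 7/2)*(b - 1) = b^3/4 - 7*b^2/8 - b/4 + 7/8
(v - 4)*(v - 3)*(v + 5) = v^3 - 2*v^2 - 23*v + 60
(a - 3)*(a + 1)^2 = a^3 - a^2 - 5*a - 3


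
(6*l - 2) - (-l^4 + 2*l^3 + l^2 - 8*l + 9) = l^4 - 2*l^3 - l^2 + 14*l - 11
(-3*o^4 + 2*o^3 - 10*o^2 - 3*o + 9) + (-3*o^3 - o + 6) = -3*o^4 - o^3 - 10*o^2 - 4*o + 15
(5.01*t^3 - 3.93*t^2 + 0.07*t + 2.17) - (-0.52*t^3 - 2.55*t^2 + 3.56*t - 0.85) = 5.53*t^3 - 1.38*t^2 - 3.49*t + 3.02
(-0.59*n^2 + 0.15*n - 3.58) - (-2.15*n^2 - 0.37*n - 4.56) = 1.56*n^2 + 0.52*n + 0.98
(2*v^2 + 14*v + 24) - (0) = 2*v^2 + 14*v + 24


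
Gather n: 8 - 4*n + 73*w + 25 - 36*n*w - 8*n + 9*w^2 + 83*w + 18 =n*(-36*w - 12) + 9*w^2 + 156*w + 51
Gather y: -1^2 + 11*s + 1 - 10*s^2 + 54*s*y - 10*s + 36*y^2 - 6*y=-10*s^2 + s + 36*y^2 + y*(54*s - 6)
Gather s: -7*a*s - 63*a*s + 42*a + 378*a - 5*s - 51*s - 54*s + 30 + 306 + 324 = 420*a + s*(-70*a - 110) + 660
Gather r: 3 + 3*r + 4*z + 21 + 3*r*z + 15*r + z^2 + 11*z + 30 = r*(3*z + 18) + z^2 + 15*z + 54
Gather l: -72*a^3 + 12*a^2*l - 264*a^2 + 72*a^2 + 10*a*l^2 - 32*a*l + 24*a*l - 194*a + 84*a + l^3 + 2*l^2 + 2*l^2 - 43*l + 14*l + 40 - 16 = -72*a^3 - 192*a^2 - 110*a + l^3 + l^2*(10*a + 4) + l*(12*a^2 - 8*a - 29) + 24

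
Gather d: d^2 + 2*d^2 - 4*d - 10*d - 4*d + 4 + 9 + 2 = 3*d^2 - 18*d + 15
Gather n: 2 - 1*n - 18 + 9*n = 8*n - 16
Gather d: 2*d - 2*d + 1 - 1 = 0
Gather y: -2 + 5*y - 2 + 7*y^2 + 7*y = 7*y^2 + 12*y - 4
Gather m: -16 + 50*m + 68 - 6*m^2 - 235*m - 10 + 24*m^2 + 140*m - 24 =18*m^2 - 45*m + 18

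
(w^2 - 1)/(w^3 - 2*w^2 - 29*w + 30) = (w + 1)/(w^2 - w - 30)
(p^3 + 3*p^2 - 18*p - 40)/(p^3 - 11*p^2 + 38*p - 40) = (p^2 + 7*p + 10)/(p^2 - 7*p + 10)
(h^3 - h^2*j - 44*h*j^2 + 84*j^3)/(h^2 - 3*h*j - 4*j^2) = (-h^3 + h^2*j + 44*h*j^2 - 84*j^3)/(-h^2 + 3*h*j + 4*j^2)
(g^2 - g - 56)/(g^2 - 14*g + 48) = (g + 7)/(g - 6)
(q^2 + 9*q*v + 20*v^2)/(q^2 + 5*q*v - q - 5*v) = (q + 4*v)/(q - 1)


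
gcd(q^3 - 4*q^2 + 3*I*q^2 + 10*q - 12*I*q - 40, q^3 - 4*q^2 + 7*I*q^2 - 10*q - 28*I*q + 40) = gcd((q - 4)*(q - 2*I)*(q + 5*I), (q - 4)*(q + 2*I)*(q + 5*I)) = q^2 + q*(-4 + 5*I) - 20*I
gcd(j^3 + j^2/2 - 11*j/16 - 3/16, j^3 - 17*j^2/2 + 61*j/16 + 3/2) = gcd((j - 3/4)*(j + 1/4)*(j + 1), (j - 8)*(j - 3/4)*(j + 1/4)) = j^2 - j/2 - 3/16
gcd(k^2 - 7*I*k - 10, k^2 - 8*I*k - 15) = k - 5*I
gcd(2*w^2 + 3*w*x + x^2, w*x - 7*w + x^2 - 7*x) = w + x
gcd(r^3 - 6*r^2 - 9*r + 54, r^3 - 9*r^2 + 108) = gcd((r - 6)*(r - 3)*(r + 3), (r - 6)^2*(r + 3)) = r^2 - 3*r - 18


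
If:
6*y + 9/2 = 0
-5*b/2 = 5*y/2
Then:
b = 3/4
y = -3/4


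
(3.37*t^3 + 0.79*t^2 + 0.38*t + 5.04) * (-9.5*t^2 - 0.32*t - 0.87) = -32.015*t^5 - 8.5834*t^4 - 6.7947*t^3 - 48.6889*t^2 - 1.9434*t - 4.3848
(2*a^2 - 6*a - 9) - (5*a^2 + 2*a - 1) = -3*a^2 - 8*a - 8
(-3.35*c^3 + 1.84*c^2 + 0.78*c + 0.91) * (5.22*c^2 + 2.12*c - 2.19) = -17.487*c^5 + 2.5028*c^4 + 15.3089*c^3 + 2.3742*c^2 + 0.221*c - 1.9929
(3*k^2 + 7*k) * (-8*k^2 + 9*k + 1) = -24*k^4 - 29*k^3 + 66*k^2 + 7*k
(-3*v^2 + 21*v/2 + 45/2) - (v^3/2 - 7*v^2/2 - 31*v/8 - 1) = -v^3/2 + v^2/2 + 115*v/8 + 47/2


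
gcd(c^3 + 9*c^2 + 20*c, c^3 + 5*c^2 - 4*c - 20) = c + 5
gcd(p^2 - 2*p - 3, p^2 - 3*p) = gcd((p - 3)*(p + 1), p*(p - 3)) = p - 3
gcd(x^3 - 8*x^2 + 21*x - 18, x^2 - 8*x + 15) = x - 3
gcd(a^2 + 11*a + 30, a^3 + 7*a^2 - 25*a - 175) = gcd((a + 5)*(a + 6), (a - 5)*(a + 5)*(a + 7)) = a + 5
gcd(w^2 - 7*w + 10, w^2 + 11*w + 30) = 1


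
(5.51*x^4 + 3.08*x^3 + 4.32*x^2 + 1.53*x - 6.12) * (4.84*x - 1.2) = 26.6684*x^5 + 8.2952*x^4 + 17.2128*x^3 + 2.2212*x^2 - 31.4568*x + 7.344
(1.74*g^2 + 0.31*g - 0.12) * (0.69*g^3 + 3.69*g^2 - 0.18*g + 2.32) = 1.2006*g^5 + 6.6345*g^4 + 0.7479*g^3 + 3.5382*g^2 + 0.7408*g - 0.2784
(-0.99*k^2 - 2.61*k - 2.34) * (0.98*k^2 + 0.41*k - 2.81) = -0.9702*k^4 - 2.9637*k^3 - 0.5814*k^2 + 6.3747*k + 6.5754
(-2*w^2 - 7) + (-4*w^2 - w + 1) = -6*w^2 - w - 6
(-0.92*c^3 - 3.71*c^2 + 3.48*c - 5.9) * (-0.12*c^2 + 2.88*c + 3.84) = 0.1104*c^5 - 2.2044*c^4 - 14.6352*c^3 - 3.516*c^2 - 3.6288*c - 22.656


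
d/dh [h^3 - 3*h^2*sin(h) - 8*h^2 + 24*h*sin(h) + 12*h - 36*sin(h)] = -3*h^2*cos(h) + 3*h^2 - 6*h*sin(h) + 24*h*cos(h) - 16*h + 24*sin(h) - 36*cos(h) + 12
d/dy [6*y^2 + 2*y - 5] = 12*y + 2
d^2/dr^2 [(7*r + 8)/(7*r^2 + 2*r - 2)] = 2*(4*(7*r + 1)^2*(7*r + 8) - 7*(21*r + 10)*(7*r^2 + 2*r - 2))/(7*r^2 + 2*r - 2)^3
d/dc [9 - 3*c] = -3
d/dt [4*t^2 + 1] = 8*t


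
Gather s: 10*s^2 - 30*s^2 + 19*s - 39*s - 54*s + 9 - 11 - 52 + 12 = -20*s^2 - 74*s - 42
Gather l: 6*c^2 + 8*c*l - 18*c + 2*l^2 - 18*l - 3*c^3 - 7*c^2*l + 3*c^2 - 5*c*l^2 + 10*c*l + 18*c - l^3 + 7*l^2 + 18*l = -3*c^3 + 9*c^2 - l^3 + l^2*(9 - 5*c) + l*(-7*c^2 + 18*c)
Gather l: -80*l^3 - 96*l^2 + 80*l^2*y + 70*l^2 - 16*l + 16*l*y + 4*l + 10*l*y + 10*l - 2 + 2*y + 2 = -80*l^3 + l^2*(80*y - 26) + l*(26*y - 2) + 2*y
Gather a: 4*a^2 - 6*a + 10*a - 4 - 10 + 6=4*a^2 + 4*a - 8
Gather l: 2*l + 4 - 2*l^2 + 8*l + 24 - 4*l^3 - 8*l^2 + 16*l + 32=-4*l^3 - 10*l^2 + 26*l + 60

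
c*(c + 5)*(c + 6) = c^3 + 11*c^2 + 30*c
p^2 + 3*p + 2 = (p + 1)*(p + 2)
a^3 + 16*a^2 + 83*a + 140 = (a + 4)*(a + 5)*(a + 7)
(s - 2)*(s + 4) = s^2 + 2*s - 8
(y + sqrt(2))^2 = y^2 + 2*sqrt(2)*y + 2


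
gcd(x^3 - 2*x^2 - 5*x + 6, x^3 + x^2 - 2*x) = x^2 + x - 2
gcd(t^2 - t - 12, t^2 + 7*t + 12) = t + 3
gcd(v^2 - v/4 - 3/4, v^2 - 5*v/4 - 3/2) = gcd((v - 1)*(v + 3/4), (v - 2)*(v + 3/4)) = v + 3/4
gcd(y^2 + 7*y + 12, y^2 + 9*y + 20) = y + 4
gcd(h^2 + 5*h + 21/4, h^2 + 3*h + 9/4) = h + 3/2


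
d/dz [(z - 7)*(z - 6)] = 2*z - 13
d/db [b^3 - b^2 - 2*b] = 3*b^2 - 2*b - 2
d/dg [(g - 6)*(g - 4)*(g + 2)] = 3*g^2 - 16*g + 4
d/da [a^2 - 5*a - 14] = 2*a - 5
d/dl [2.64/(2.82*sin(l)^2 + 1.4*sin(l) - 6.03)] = -(14.8896*sin(l) + 3.696)*cos(l)/(2.82*sin(l)^2 + 1.4*sin(l) - 6.03)^2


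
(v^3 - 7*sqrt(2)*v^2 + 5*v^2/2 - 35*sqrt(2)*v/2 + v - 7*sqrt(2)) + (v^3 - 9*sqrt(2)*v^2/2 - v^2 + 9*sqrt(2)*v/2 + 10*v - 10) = 2*v^3 - 23*sqrt(2)*v^2/2 + 3*v^2/2 - 13*sqrt(2)*v + 11*v - 10 - 7*sqrt(2)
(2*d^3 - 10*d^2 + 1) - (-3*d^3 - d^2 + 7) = 5*d^3 - 9*d^2 - 6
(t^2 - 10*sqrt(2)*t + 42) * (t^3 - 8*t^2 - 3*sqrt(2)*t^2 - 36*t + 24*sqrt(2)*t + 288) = t^5 - 13*sqrt(2)*t^4 - 8*t^4 + 66*t^3 + 104*sqrt(2)*t^3 - 528*t^2 + 234*sqrt(2)*t^2 - 1872*sqrt(2)*t - 1512*t + 12096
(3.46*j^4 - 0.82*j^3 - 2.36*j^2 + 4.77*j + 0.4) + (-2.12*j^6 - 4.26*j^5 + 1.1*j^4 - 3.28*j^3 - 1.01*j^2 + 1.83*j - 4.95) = -2.12*j^6 - 4.26*j^5 + 4.56*j^4 - 4.1*j^3 - 3.37*j^2 + 6.6*j - 4.55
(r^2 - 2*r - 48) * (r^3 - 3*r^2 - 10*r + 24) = r^5 - 5*r^4 - 52*r^3 + 188*r^2 + 432*r - 1152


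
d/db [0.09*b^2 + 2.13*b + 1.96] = 0.18*b + 2.13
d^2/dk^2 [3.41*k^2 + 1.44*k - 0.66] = 6.82000000000000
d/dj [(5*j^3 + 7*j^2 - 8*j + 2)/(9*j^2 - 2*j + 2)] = (45*j^4 - 20*j^3 + 88*j^2 - 8*j - 12)/(81*j^4 - 36*j^3 + 40*j^2 - 8*j + 4)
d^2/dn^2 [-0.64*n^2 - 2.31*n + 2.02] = -1.28000000000000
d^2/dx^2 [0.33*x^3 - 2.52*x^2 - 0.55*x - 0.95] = 1.98*x - 5.04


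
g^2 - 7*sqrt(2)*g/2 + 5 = (g - 5*sqrt(2)/2)*(g - sqrt(2))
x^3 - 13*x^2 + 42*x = x*(x - 7)*(x - 6)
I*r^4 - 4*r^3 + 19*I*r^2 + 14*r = r*(r - 2*I)*(r + 7*I)*(I*r + 1)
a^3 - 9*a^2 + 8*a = a*(a - 8)*(a - 1)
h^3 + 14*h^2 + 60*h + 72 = (h + 2)*(h + 6)^2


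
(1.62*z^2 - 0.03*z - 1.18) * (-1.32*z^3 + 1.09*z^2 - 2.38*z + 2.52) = -2.1384*z^5 + 1.8054*z^4 - 2.3307*z^3 + 2.8676*z^2 + 2.7328*z - 2.9736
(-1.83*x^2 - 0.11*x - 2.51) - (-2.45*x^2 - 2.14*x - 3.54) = 0.62*x^2 + 2.03*x + 1.03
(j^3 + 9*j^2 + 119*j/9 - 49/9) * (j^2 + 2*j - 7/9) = j^5 + 11*j^4 + 274*j^3/9 + 14*j^2 - 1715*j/81 + 343/81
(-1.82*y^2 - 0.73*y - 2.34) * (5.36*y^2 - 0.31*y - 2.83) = -9.7552*y^4 - 3.3486*y^3 - 7.1655*y^2 + 2.7913*y + 6.6222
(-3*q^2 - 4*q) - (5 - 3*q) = -3*q^2 - q - 5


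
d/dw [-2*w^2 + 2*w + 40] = 2 - 4*w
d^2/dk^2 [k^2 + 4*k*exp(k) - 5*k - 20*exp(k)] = 4*k*exp(k) - 12*exp(k) + 2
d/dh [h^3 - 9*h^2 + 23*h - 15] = 3*h^2 - 18*h + 23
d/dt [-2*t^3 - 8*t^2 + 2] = 2*t*(-3*t - 8)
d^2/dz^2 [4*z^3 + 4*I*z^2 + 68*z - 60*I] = 24*z + 8*I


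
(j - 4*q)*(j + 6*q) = j^2 + 2*j*q - 24*q^2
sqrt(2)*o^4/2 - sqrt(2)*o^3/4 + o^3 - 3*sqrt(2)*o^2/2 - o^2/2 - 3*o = o*(o - 2)*(o + 3/2)*(sqrt(2)*o/2 + 1)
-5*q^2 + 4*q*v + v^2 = (-q + v)*(5*q + v)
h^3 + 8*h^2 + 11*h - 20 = (h - 1)*(h + 4)*(h + 5)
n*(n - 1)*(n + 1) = n^3 - n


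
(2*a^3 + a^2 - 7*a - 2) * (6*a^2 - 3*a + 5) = 12*a^5 - 35*a^3 + 14*a^2 - 29*a - 10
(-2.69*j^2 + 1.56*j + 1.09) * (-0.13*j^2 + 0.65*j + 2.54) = 0.3497*j^4 - 1.9513*j^3 - 5.9603*j^2 + 4.6709*j + 2.7686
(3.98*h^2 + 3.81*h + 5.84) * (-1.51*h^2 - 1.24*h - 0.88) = -6.0098*h^4 - 10.6883*h^3 - 17.0452*h^2 - 10.5944*h - 5.1392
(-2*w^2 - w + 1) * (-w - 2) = 2*w^3 + 5*w^2 + w - 2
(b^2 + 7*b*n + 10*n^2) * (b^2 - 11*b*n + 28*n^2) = b^4 - 4*b^3*n - 39*b^2*n^2 + 86*b*n^3 + 280*n^4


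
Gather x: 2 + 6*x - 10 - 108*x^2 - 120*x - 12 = -108*x^2 - 114*x - 20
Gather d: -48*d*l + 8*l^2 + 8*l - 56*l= -48*d*l + 8*l^2 - 48*l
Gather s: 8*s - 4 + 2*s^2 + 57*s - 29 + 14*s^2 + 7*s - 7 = 16*s^2 + 72*s - 40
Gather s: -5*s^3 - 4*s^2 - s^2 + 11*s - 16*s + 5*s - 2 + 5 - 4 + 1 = -5*s^3 - 5*s^2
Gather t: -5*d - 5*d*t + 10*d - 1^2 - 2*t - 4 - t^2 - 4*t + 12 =5*d - t^2 + t*(-5*d - 6) + 7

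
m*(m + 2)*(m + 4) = m^3 + 6*m^2 + 8*m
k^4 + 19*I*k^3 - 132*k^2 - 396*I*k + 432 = (k + 3*I)*(k + 4*I)*(k + 6*I)^2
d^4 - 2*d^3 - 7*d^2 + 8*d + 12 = (d - 3)*(d - 2)*(d + 1)*(d + 2)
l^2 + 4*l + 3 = (l + 1)*(l + 3)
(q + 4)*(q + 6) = q^2 + 10*q + 24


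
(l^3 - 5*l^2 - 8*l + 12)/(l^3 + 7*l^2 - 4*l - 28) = (l^2 - 7*l + 6)/(l^2 + 5*l - 14)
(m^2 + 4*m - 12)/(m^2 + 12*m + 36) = (m - 2)/(m + 6)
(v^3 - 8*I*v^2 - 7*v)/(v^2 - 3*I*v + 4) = v*(v^2 - 8*I*v - 7)/(v^2 - 3*I*v + 4)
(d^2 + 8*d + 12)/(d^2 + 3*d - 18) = (d + 2)/(d - 3)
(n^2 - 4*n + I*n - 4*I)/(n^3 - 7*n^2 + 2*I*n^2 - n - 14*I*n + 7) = (n - 4)/(n^2 + n*(-7 + I) - 7*I)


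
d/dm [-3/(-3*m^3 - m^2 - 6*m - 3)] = 3*(-9*m^2 - 2*m - 6)/(3*m^3 + m^2 + 6*m + 3)^2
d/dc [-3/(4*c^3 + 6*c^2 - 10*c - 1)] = 6*(6*c^2 + 6*c - 5)/(4*c^3 + 6*c^2 - 10*c - 1)^2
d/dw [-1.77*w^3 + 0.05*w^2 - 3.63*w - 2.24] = -5.31*w^2 + 0.1*w - 3.63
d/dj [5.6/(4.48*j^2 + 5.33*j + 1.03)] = (-50.176*j - 29.848)/(4.48*j^2 + 5.33*j + 1.03)^2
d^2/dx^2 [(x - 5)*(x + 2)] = 2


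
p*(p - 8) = p^2 - 8*p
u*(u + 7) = u^2 + 7*u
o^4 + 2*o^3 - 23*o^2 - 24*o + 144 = (o - 3)^2*(o + 4)^2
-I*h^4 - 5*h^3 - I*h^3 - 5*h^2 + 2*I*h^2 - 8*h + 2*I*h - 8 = (h + 1)*(h - 4*I)*(h - 2*I)*(-I*h + 1)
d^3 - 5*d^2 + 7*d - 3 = (d - 3)*(d - 1)^2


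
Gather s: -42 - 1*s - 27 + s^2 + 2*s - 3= s^2 + s - 72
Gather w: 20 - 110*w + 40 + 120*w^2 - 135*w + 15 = 120*w^2 - 245*w + 75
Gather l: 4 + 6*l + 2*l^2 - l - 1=2*l^2 + 5*l + 3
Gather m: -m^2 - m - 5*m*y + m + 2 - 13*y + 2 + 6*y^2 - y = -m^2 - 5*m*y + 6*y^2 - 14*y + 4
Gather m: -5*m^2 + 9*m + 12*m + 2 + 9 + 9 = -5*m^2 + 21*m + 20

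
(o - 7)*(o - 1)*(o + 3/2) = o^3 - 13*o^2/2 - 5*o + 21/2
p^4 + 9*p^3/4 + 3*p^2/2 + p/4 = p*(p + 1/4)*(p + 1)^2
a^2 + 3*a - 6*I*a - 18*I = (a + 3)*(a - 6*I)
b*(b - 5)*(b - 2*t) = b^3 - 2*b^2*t - 5*b^2 + 10*b*t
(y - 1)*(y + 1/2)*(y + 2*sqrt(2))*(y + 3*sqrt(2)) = y^4 - y^3/2 + 5*sqrt(2)*y^3 - 5*sqrt(2)*y^2/2 + 23*y^2/2 - 6*y - 5*sqrt(2)*y/2 - 6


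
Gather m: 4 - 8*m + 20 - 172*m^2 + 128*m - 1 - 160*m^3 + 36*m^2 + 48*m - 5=-160*m^3 - 136*m^2 + 168*m + 18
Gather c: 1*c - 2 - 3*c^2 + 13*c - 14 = -3*c^2 + 14*c - 16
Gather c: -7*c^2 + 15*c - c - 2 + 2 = -7*c^2 + 14*c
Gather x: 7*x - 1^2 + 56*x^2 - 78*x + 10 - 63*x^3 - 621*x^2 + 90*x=-63*x^3 - 565*x^2 + 19*x + 9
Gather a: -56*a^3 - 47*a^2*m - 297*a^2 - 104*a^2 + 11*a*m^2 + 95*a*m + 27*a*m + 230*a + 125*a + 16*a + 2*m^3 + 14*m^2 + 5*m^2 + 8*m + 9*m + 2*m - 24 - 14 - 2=-56*a^3 + a^2*(-47*m - 401) + a*(11*m^2 + 122*m + 371) + 2*m^3 + 19*m^2 + 19*m - 40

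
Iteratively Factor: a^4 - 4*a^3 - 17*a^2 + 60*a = (a)*(a^3 - 4*a^2 - 17*a + 60) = a*(a - 3)*(a^2 - a - 20) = a*(a - 5)*(a - 3)*(a + 4)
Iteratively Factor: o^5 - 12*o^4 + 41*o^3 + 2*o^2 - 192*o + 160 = (o + 2)*(o^4 - 14*o^3 + 69*o^2 - 136*o + 80) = (o - 4)*(o + 2)*(o^3 - 10*o^2 + 29*o - 20) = (o - 5)*(o - 4)*(o + 2)*(o^2 - 5*o + 4) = (o - 5)*(o - 4)^2*(o + 2)*(o - 1)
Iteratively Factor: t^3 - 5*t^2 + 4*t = (t)*(t^2 - 5*t + 4) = t*(t - 1)*(t - 4)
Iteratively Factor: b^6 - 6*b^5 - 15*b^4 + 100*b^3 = (b)*(b^5 - 6*b^4 - 15*b^3 + 100*b^2) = b*(b + 4)*(b^4 - 10*b^3 + 25*b^2) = b*(b - 5)*(b + 4)*(b^3 - 5*b^2) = b^2*(b - 5)*(b + 4)*(b^2 - 5*b) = b^2*(b - 5)^2*(b + 4)*(b)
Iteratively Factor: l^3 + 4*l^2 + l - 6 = (l + 2)*(l^2 + 2*l - 3) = (l - 1)*(l + 2)*(l + 3)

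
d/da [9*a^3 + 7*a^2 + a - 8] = 27*a^2 + 14*a + 1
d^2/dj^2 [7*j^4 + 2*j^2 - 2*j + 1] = 84*j^2 + 4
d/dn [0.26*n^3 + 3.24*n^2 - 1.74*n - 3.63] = 0.78*n^2 + 6.48*n - 1.74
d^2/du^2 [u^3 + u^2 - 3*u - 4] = 6*u + 2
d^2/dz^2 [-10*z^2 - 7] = -20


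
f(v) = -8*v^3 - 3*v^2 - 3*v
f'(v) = -24*v^2 - 6*v - 3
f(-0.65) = 2.88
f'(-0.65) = -9.24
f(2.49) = -149.58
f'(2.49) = -166.74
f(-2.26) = 83.80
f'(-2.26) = -112.02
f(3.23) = -310.57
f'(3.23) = -272.77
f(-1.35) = 18.27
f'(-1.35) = -38.64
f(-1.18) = 12.51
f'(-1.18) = -29.34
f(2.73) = -193.32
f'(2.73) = -198.25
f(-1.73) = 37.63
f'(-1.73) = -64.45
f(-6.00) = 1638.00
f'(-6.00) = -831.00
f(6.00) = -1854.00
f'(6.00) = -903.00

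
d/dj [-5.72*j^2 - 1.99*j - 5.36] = -11.44*j - 1.99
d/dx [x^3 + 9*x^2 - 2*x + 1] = 3*x^2 + 18*x - 2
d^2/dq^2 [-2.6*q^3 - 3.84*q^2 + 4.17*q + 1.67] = -15.6*q - 7.68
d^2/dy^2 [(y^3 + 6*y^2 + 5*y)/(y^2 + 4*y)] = -6/(y^3 + 12*y^2 + 48*y + 64)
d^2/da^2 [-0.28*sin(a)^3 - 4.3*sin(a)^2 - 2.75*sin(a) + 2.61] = 2.96*sin(a) - 0.63*sin(3*a) - 8.6*cos(2*a)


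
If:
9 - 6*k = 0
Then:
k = 3/2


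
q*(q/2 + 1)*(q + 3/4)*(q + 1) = q^4/2 + 15*q^3/8 + 17*q^2/8 + 3*q/4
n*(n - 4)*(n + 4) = n^3 - 16*n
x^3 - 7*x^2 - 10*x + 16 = (x - 8)*(x - 1)*(x + 2)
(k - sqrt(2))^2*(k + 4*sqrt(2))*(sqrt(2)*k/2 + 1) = sqrt(2)*k^4/2 + 3*k^3 - 5*sqrt(2)*k^2 - 6*k + 8*sqrt(2)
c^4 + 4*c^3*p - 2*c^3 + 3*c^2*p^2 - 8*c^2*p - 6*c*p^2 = c*(c - 2)*(c + p)*(c + 3*p)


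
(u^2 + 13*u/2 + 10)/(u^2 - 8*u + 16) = (u^2 + 13*u/2 + 10)/(u^2 - 8*u + 16)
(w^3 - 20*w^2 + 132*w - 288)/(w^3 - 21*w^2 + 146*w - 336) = (w - 6)/(w - 7)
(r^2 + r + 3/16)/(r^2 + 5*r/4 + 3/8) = (4*r + 1)/(2*(2*r + 1))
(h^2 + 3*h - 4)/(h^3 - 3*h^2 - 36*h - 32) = (h - 1)/(h^2 - 7*h - 8)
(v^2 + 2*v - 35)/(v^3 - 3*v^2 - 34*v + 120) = (v + 7)/(v^2 + 2*v - 24)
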